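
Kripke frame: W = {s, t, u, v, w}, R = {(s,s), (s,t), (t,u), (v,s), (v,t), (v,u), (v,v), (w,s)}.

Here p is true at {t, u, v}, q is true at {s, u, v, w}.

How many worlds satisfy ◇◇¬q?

3

s: successors {s, t}; ◇¬q there: s:T, t:F. ✓
t: successors {u}; ◇¬q there: u:F. ✗
u: no successors, so ◇◇¬q fails. ✗
v: successors {s, t, u, v}; ◇¬q there: s:T, t:F, u:F, v:T. ✓
w: successors {s}; ◇¬q there: s:T. ✓
Satisfying worlds: {s, v, w}.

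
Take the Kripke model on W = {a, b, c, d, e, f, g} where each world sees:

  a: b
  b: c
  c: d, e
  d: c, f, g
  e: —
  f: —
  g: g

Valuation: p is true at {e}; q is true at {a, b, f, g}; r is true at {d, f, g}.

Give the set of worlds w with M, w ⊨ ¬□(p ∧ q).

{a, b, c, d, g}

a: □(p ∧ q) is F. ✓
b: □(p ∧ q) is F. ✓
c: □(p ∧ q) is F. ✓
d: □(p ∧ q) is F. ✓
e: □(p ∧ q) is T. ✗
f: □(p ∧ q) is T. ✗
g: □(p ∧ q) is F. ✓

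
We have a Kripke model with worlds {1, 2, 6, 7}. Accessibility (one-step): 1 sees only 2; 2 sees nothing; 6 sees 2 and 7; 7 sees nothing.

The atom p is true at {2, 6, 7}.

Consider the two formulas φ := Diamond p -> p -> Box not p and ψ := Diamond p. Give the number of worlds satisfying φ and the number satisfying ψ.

3 and 2

For Diamond p -> p -> Box not p:
1: Diamond p is T, p -> Box not p is T. ✓
2: Diamond p is F, p -> Box not p is T. ✓
6: Diamond p is T, p -> Box not p is F. ✗
7: Diamond p is F, p -> Box not p is T. ✓
— 3 worlds.
For Diamond p:
1: successors {2}; p there: 2:T. ✓
2: no successors, so Diamond p fails. ✗
6: successors {2, 7}; p there: 2:T, 7:T. ✓
7: no successors, so Diamond p fails. ✗
— 2 worlds.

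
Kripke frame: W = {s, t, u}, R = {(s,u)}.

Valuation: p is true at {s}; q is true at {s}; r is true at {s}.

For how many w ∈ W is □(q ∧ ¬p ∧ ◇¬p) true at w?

2

s: successors {u}; q ∧ ¬p ∧ ◇¬p there: u:F. ✗
t: no successors, so □(q ∧ ¬p ∧ ◇¬p) holds vacuously. ✓
u: no successors, so □(q ∧ ¬p ∧ ◇¬p) holds vacuously. ✓
Satisfying worlds: {t, u}.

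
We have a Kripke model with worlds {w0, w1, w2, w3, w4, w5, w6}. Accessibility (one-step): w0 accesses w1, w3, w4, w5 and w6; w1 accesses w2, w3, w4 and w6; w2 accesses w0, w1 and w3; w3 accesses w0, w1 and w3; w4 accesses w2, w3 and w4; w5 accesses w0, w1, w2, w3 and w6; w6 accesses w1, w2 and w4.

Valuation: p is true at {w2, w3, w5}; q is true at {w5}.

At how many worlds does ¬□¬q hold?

1

w0: □¬q is F. ✓
w1: □¬q is T. ✗
w2: □¬q is T. ✗
w3: □¬q is T. ✗
w4: □¬q is T. ✗
w5: □¬q is T. ✗
w6: □¬q is T. ✗
Satisfying worlds: {w0}.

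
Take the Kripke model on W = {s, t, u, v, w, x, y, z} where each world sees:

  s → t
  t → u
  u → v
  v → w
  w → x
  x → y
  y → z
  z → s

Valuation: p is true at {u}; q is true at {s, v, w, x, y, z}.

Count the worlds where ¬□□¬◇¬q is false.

s: □□¬◇¬q is T. ✗
t: □□¬◇¬q is T. ✗
u: □□¬◇¬q is T. ✗
v: □□¬◇¬q is T. ✗
w: □□¬◇¬q is T. ✗
x: □□¬◇¬q is T. ✗
y: □□¬◇¬q is F. ✓
z: □□¬◇¬q is F. ✓
Satisfying worlds: {y, z}.
So ¬□□¬◇¬q fails at the other 6 worlds.

6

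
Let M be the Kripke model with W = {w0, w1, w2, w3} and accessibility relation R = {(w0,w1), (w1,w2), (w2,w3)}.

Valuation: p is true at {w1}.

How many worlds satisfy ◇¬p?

2

w0: successors {w1}; ¬p there: w1:F. ✗
w1: successors {w2}; ¬p there: w2:T. ✓
w2: successors {w3}; ¬p there: w3:T. ✓
w3: no successors, so ◇¬p fails. ✗
Satisfying worlds: {w1, w2}.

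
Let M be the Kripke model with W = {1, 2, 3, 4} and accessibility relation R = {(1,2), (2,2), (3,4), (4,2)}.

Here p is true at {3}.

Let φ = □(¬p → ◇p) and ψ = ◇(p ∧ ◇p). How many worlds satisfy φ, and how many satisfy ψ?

For □(¬p → ◇p):
1: successors {2}; ¬p → ◇p there: 2:F. ✗
2: successors {2}; ¬p → ◇p there: 2:F. ✗
3: successors {4}; ¬p → ◇p there: 4:F. ✗
4: successors {2}; ¬p → ◇p there: 2:F. ✗
— 0 worlds.
For ◇(p ∧ ◇p):
1: successors {2}; p ∧ ◇p there: 2:F. ✗
2: successors {2}; p ∧ ◇p there: 2:F. ✗
3: successors {4}; p ∧ ◇p there: 4:F. ✗
4: successors {2}; p ∧ ◇p there: 2:F. ✗
— 0 worlds.

0 and 0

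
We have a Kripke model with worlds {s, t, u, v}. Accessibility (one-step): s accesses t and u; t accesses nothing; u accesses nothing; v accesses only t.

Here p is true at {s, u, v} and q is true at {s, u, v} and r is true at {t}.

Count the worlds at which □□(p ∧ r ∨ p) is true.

s: successors {t, u}; □(p ∧ r ∨ p) there: t:T, u:T. ✓
t: no successors, so □□(p ∧ r ∨ p) holds vacuously. ✓
u: no successors, so □□(p ∧ r ∨ p) holds vacuously. ✓
v: successors {t}; □(p ∧ r ∨ p) there: t:T. ✓
Satisfying worlds: {s, t, u, v}.

4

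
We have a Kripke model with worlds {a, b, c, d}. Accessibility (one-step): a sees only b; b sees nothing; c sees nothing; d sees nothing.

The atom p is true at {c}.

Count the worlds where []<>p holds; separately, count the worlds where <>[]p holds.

3 and 1

For []<>p:
a: successors {b}; <>p there: b:F. ✗
b: no successors, so []<>p holds vacuously. ✓
c: no successors, so []<>p holds vacuously. ✓
d: no successors, so []<>p holds vacuously. ✓
— 3 worlds.
For <>[]p:
a: successors {b}; []p there: b:T. ✓
b: no successors, so <>[]p fails. ✗
c: no successors, so <>[]p fails. ✗
d: no successors, so <>[]p fails. ✗
— 1 world.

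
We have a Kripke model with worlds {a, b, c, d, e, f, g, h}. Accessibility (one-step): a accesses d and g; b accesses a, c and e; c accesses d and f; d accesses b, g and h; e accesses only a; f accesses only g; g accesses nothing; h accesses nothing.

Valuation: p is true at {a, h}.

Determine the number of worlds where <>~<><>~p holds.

4

a: successors {d, g}; ~<><>~p there: d:F, g:T. ✓
b: successors {a, c, e}; ~<><>~p there: a:F, c:F, e:F. ✗
c: successors {d, f}; ~<><>~p there: d:F, f:T. ✓
d: successors {b, g, h}; ~<><>~p there: b:F, g:T, h:T. ✓
e: successors {a}; ~<><>~p there: a:F. ✗
f: successors {g}; ~<><>~p there: g:T. ✓
g: no successors, so <>~<><>~p fails. ✗
h: no successors, so <>~<><>~p fails. ✗
Satisfying worlds: {a, c, d, f}.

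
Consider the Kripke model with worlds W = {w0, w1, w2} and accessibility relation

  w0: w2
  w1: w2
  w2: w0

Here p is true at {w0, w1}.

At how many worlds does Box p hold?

1

w0: successors {w2}; p there: w2:F. ✗
w1: successors {w2}; p there: w2:F. ✗
w2: successors {w0}; p there: w0:T. ✓
Satisfying worlds: {w2}.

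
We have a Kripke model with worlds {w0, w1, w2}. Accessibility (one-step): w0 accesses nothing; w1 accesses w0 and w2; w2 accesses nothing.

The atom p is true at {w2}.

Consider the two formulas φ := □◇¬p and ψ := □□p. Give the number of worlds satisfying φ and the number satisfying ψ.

For □◇¬p:
w0: no successors, so □◇¬p holds vacuously. ✓
w1: successors {w0, w2}; ◇¬p there: w0:F, w2:F. ✗
w2: no successors, so □◇¬p holds vacuously. ✓
— 2 worlds.
For □□p:
w0: no successors, so □□p holds vacuously. ✓
w1: successors {w0, w2}; □p there: w0:T, w2:T. ✓
w2: no successors, so □□p holds vacuously. ✓
— 3 worlds.

2 and 3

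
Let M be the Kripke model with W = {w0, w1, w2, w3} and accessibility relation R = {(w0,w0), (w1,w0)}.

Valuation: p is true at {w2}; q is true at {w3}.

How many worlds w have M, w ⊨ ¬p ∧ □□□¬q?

3

w0: ¬p is T, □□□¬q is T. ✓
w1: ¬p is T, □□□¬q is T. ✓
w2: ¬p is F, □□□¬q is T. ✗
w3: ¬p is T, □□□¬q is T. ✓
Satisfying worlds: {w0, w1, w3}.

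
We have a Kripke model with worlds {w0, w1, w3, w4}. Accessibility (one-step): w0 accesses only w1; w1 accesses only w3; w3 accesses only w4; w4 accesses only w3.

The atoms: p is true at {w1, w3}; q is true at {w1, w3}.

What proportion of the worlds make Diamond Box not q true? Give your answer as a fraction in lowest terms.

1/2

w0: successors {w1}; Box not q there: w1:F. ✗
w1: successors {w3}; Box not q there: w3:T. ✓
w3: successors {w4}; Box not q there: w4:F. ✗
w4: successors {w3}; Box not q there: w3:T. ✓
That's 2 of 4 worlds, so 2/4 = 1/2.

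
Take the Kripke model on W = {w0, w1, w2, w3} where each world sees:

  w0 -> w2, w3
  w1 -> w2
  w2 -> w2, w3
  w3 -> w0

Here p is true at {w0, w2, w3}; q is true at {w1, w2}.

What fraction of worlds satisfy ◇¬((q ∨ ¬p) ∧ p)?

3/4

w0: successors {w2, w3}; ¬((q ∨ ¬p) ∧ p) there: w2:F, w3:T. ✓
w1: successors {w2}; ¬((q ∨ ¬p) ∧ p) there: w2:F. ✗
w2: successors {w2, w3}; ¬((q ∨ ¬p) ∧ p) there: w2:F, w3:T. ✓
w3: successors {w0}; ¬((q ∨ ¬p) ∧ p) there: w0:T. ✓
That's 3 of 4 worlds, so 3/4.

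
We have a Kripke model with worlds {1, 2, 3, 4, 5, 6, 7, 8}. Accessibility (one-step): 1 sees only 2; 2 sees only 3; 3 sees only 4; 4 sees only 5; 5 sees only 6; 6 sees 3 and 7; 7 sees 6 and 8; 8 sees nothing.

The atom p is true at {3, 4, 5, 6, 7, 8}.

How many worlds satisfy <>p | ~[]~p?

6

1: <>p is F, ~[]~p is F. ✗
2: <>p is T, ~[]~p is T. ✓
3: <>p is T, ~[]~p is T. ✓
4: <>p is T, ~[]~p is T. ✓
5: <>p is T, ~[]~p is T. ✓
6: <>p is T, ~[]~p is T. ✓
7: <>p is T, ~[]~p is T. ✓
8: <>p is F, ~[]~p is F. ✗
Satisfying worlds: {2, 3, 4, 5, 6, 7}.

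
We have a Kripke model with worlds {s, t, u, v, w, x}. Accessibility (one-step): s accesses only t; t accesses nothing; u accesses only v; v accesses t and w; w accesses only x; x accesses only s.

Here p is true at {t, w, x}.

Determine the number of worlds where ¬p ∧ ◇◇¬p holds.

0

s: ¬p is T, ◇◇¬p is F. ✗
t: ¬p is F, ◇◇¬p is F. ✗
u: ¬p is T, ◇◇¬p is F. ✗
v: ¬p is T, ◇◇¬p is F. ✗
w: ¬p is F, ◇◇¬p is T. ✗
x: ¬p is F, ◇◇¬p is F. ✗
Satisfying worlds: ∅.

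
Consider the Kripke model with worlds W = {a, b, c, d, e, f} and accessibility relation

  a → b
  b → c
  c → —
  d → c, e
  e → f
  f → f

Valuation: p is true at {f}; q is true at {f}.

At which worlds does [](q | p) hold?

a: successors {b}; q | p there: b:F. ✗
b: successors {c}; q | p there: c:F. ✗
c: no successors, so [](q | p) holds vacuously. ✓
d: successors {c, e}; q | p there: c:F, e:F. ✗
e: successors {f}; q | p there: f:T. ✓
f: successors {f}; q | p there: f:T. ✓

{c, e, f}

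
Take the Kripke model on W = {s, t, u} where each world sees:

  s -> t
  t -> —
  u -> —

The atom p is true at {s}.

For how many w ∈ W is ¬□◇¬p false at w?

s: □◇¬p is F. ✓
t: □◇¬p is T. ✗
u: □◇¬p is T. ✗
Satisfying worlds: {s}.
So ¬□◇¬p fails at the other 2 worlds.

2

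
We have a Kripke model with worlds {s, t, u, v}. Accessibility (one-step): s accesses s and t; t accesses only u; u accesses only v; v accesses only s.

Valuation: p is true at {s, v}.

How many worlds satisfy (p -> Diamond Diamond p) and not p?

2

s: p -> Diamond Diamond p is T, not p is F. ✗
t: p -> Diamond Diamond p is T, not p is T. ✓
u: p -> Diamond Diamond p is T, not p is T. ✓
v: p -> Diamond Diamond p is T, not p is F. ✗
Satisfying worlds: {t, u}.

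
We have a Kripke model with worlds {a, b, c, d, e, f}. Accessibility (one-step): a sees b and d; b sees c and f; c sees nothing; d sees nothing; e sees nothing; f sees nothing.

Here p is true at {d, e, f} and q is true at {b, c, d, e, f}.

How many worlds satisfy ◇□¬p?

2

a: successors {b, d}; □¬p there: b:F, d:T. ✓
b: successors {c, f}; □¬p there: c:T, f:T. ✓
c: no successors, so ◇□¬p fails. ✗
d: no successors, so ◇□¬p fails. ✗
e: no successors, so ◇□¬p fails. ✗
f: no successors, so ◇□¬p fails. ✗
Satisfying worlds: {a, b}.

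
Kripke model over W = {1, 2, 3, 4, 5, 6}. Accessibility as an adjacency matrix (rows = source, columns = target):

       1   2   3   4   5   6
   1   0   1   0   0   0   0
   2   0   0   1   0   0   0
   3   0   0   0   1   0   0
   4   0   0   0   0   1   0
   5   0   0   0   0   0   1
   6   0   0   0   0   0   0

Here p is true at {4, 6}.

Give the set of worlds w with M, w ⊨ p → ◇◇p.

{1, 2, 3, 4, 5}

1: p is F, ◇◇p is F. ✓
2: p is F, ◇◇p is T. ✓
3: p is F, ◇◇p is F. ✓
4: p is T, ◇◇p is T. ✓
5: p is F, ◇◇p is F. ✓
6: p is T, ◇◇p is F. ✗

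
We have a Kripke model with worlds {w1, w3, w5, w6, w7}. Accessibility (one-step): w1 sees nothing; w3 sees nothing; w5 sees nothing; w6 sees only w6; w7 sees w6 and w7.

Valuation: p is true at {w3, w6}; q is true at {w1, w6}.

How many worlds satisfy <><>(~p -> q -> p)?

w1: no successors, so <><>(~p -> q -> p) fails. ✗
w3: no successors, so <><>(~p -> q -> p) fails. ✗
w5: no successors, so <><>(~p -> q -> p) fails. ✗
w6: successors {w6}; <>(~p -> q -> p) there: w6:T. ✓
w7: successors {w6, w7}; <>(~p -> q -> p) there: w6:T, w7:T. ✓
Satisfying worlds: {w6, w7}.

2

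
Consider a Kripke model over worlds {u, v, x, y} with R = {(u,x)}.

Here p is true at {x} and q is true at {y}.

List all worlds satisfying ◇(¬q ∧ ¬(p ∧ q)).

{u}

u: successors {x}; ¬q ∧ ¬(p ∧ q) there: x:T. ✓
v: no successors, so ◇(¬q ∧ ¬(p ∧ q)) fails. ✗
x: no successors, so ◇(¬q ∧ ¬(p ∧ q)) fails. ✗
y: no successors, so ◇(¬q ∧ ¬(p ∧ q)) fails. ✗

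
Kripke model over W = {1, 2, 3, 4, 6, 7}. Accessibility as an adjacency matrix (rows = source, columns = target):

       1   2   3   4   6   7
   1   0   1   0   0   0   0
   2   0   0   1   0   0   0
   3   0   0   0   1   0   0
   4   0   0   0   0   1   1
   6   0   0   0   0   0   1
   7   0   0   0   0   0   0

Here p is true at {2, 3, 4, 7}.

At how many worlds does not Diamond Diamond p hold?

1: Diamond Diamond p is T. ✗
2: Diamond Diamond p is T. ✗
3: Diamond Diamond p is T. ✗
4: Diamond Diamond p is T. ✗
6: Diamond Diamond p is F. ✓
7: Diamond Diamond p is F. ✓
Satisfying worlds: {6, 7}.

2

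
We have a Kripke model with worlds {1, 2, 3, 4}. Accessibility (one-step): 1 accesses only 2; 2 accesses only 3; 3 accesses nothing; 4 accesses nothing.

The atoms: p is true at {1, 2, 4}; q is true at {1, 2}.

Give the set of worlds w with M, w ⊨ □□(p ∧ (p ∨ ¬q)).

1: successors {2}; □(p ∧ (p ∨ ¬q)) there: 2:F. ✗
2: successors {3}; □(p ∧ (p ∨ ¬q)) there: 3:T. ✓
3: no successors, so □□(p ∧ (p ∨ ¬q)) holds vacuously. ✓
4: no successors, so □□(p ∧ (p ∨ ¬q)) holds vacuously. ✓

{2, 3, 4}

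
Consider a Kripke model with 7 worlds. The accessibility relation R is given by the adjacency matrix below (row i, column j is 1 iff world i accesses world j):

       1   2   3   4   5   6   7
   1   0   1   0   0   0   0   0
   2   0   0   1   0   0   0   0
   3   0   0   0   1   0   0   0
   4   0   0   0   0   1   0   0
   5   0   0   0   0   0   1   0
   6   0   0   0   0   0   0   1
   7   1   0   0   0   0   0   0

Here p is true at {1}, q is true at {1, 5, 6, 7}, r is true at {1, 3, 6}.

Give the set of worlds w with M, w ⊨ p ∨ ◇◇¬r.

{1, 2, 3, 5, 7}

1: p is T, ◇◇¬r is F. ✓
2: p is F, ◇◇¬r is T. ✓
3: p is F, ◇◇¬r is T. ✓
4: p is F, ◇◇¬r is F. ✗
5: p is F, ◇◇¬r is T. ✓
6: p is F, ◇◇¬r is F. ✗
7: p is F, ◇◇¬r is T. ✓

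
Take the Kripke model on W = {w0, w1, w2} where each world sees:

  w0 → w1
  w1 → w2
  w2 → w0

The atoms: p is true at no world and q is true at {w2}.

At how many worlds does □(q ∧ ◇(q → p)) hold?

1

w0: successors {w1}; q ∧ ◇(q → p) there: w1:F. ✗
w1: successors {w2}; q ∧ ◇(q → p) there: w2:T. ✓
w2: successors {w0}; q ∧ ◇(q → p) there: w0:F. ✗
Satisfying worlds: {w1}.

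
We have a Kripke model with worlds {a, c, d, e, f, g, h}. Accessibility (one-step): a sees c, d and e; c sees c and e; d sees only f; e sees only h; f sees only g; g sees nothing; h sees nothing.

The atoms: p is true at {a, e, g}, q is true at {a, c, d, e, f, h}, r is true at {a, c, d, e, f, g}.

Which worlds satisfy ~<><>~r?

{d, e, f, g, h}

a: <><>~r is T. ✗
c: <><>~r is T. ✗
d: <><>~r is F. ✓
e: <><>~r is F. ✓
f: <><>~r is F. ✓
g: <><>~r is F. ✓
h: <><>~r is F. ✓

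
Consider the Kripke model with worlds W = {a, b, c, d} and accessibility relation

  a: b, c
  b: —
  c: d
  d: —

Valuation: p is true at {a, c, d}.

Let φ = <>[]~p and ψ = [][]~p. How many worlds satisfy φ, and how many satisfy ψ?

2 and 3

For <>[]~p:
a: successors {b, c}; []~p there: b:T, c:F. ✓
b: no successors, so <>[]~p fails. ✗
c: successors {d}; []~p there: d:T. ✓
d: no successors, so <>[]~p fails. ✗
— 2 worlds.
For [][]~p:
a: successors {b, c}; []~p there: b:T, c:F. ✗
b: no successors, so [][]~p holds vacuously. ✓
c: successors {d}; []~p there: d:T. ✓
d: no successors, so [][]~p holds vacuously. ✓
— 3 worlds.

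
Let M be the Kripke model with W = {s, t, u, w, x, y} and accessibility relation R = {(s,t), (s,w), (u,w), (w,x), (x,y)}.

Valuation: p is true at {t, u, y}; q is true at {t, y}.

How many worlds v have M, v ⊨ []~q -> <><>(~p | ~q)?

s: []~q is F, <><>(~p | ~q) is T. ✓
t: []~q is T, <><>(~p | ~q) is F. ✗
u: []~q is T, <><>(~p | ~q) is T. ✓
w: []~q is T, <><>(~p | ~q) is F. ✗
x: []~q is F, <><>(~p | ~q) is F. ✓
y: []~q is T, <><>(~p | ~q) is F. ✗
Satisfying worlds: {s, u, x}.

3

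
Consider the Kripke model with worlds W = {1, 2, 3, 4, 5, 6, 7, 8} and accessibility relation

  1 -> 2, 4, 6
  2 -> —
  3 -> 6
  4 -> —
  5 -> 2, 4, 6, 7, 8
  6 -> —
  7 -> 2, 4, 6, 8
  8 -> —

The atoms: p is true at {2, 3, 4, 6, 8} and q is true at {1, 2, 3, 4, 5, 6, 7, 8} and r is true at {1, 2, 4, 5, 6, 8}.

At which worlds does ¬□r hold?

1: □r is T. ✗
2: □r is T. ✗
3: □r is T. ✗
4: □r is T. ✗
5: □r is F. ✓
6: □r is T. ✗
7: □r is T. ✗
8: □r is T. ✗

{5}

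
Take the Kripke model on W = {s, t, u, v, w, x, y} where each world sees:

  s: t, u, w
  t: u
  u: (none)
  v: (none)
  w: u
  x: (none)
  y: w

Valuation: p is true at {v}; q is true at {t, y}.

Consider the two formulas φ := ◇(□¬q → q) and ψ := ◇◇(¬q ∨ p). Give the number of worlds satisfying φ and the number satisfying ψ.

For ◇(□¬q → q):
s: successors {t, u, w}; □¬q → q there: t:T, u:F, w:F. ✓
t: successors {u}; □¬q → q there: u:F. ✗
u: no successors, so ◇(□¬q → q) fails. ✗
v: no successors, so ◇(□¬q → q) fails. ✗
w: successors {u}; □¬q → q there: u:F. ✗
x: no successors, so ◇(□¬q → q) fails. ✗
y: successors {w}; □¬q → q there: w:F. ✗
— 1 world.
For ◇◇(¬q ∨ p):
s: successors {t, u, w}; ◇(¬q ∨ p) there: t:T, u:F, w:T. ✓
t: successors {u}; ◇(¬q ∨ p) there: u:F. ✗
u: no successors, so ◇◇(¬q ∨ p) fails. ✗
v: no successors, so ◇◇(¬q ∨ p) fails. ✗
w: successors {u}; ◇(¬q ∨ p) there: u:F. ✗
x: no successors, so ◇◇(¬q ∨ p) fails. ✗
y: successors {w}; ◇(¬q ∨ p) there: w:T. ✓
— 2 worlds.

1 and 2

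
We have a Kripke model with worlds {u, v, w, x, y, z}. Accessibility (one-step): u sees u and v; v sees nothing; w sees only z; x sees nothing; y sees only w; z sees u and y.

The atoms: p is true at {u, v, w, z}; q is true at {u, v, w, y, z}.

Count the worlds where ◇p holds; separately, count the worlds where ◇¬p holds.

4 and 1

For ◇p:
u: successors {u, v}; p there: u:T, v:T. ✓
v: no successors, so ◇p fails. ✗
w: successors {z}; p there: z:T. ✓
x: no successors, so ◇p fails. ✗
y: successors {w}; p there: w:T. ✓
z: successors {u, y}; p there: u:T, y:F. ✓
— 4 worlds.
For ◇¬p:
u: successors {u, v}; ¬p there: u:F, v:F. ✗
v: no successors, so ◇¬p fails. ✗
w: successors {z}; ¬p there: z:F. ✗
x: no successors, so ◇¬p fails. ✗
y: successors {w}; ¬p there: w:F. ✗
z: successors {u, y}; ¬p there: u:F, y:T. ✓
— 1 world.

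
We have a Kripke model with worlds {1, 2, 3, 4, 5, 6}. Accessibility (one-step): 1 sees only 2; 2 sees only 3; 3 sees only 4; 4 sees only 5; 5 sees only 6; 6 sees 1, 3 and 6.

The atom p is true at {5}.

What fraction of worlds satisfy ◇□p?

1/6

1: successors {2}; □p there: 2:F. ✗
2: successors {3}; □p there: 3:F. ✗
3: successors {4}; □p there: 4:T. ✓
4: successors {5}; □p there: 5:F. ✗
5: successors {6}; □p there: 6:F. ✗
6: successors {1, 3, 6}; □p there: 1:F, 3:F, 6:F. ✗
That's 1 of 6 worlds, so 1/6.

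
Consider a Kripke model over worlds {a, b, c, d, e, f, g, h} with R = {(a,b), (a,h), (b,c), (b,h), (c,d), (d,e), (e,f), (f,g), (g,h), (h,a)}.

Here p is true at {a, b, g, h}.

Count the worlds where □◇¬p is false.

6

a: successors {b, h}; ◇¬p there: b:T, h:F. ✗
b: successors {c, h}; ◇¬p there: c:T, h:F. ✗
c: successors {d}; ◇¬p there: d:T. ✓
d: successors {e}; ◇¬p there: e:T. ✓
e: successors {f}; ◇¬p there: f:F. ✗
f: successors {g}; ◇¬p there: g:F. ✗
g: successors {h}; ◇¬p there: h:F. ✗
h: successors {a}; ◇¬p there: a:F. ✗
Satisfying worlds: {c, d}.
So □◇¬p fails at the other 6 worlds.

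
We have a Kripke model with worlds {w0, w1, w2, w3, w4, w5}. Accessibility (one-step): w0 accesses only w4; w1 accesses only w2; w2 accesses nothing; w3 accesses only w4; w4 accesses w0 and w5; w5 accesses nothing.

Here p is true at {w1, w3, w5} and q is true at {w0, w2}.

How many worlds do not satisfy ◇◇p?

4

w0: successors {w4}; ◇p there: w4:T. ✓
w1: successors {w2}; ◇p there: w2:F. ✗
w2: no successors, so ◇◇p fails. ✗
w3: successors {w4}; ◇p there: w4:T. ✓
w4: successors {w0, w5}; ◇p there: w0:F, w5:F. ✗
w5: no successors, so ◇◇p fails. ✗
Satisfying worlds: {w0, w3}.
So ◇◇p fails at the other 4 worlds.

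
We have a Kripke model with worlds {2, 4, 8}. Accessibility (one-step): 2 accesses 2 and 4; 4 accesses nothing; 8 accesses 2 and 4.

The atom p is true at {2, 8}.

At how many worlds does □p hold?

1

2: successors {2, 4}; p there: 2:T, 4:F. ✗
4: no successors, so □p holds vacuously. ✓
8: successors {2, 4}; p there: 2:T, 4:F. ✗
Satisfying worlds: {4}.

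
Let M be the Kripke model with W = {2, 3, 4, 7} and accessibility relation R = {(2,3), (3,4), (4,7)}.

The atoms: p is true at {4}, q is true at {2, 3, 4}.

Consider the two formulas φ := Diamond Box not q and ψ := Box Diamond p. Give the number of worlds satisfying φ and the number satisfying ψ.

2 and 2

For Diamond Box not q:
2: successors {3}; Box not q there: 3:F. ✗
3: successors {4}; Box not q there: 4:T. ✓
4: successors {7}; Box not q there: 7:T. ✓
7: no successors, so Diamond Box not q fails. ✗
— 2 worlds.
For Box Diamond p:
2: successors {3}; Diamond p there: 3:T. ✓
3: successors {4}; Diamond p there: 4:F. ✗
4: successors {7}; Diamond p there: 7:F. ✗
7: no successors, so Box Diamond p holds vacuously. ✓
— 2 worlds.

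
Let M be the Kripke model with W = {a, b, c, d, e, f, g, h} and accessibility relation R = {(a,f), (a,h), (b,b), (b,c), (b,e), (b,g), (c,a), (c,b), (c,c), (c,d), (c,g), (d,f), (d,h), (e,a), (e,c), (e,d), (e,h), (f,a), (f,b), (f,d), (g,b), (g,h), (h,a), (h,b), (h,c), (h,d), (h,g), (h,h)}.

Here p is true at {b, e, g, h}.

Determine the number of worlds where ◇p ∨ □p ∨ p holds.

8

a: ◇p ∨ □p is T, p is F. ✓
b: ◇p ∨ □p is T, p is T. ✓
c: ◇p ∨ □p is T, p is F. ✓
d: ◇p ∨ □p is T, p is F. ✓
e: ◇p ∨ □p is T, p is T. ✓
f: ◇p ∨ □p is T, p is F. ✓
g: ◇p ∨ □p is T, p is T. ✓
h: ◇p ∨ □p is T, p is T. ✓
Satisfying worlds: {a, b, c, d, e, f, g, h}.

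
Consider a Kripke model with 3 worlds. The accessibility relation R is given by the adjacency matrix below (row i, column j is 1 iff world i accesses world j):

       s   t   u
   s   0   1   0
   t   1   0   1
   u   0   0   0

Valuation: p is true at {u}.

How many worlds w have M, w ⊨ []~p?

s: successors {t}; ~p there: t:T. ✓
t: successors {s, u}; ~p there: s:T, u:F. ✗
u: no successors, so []~p holds vacuously. ✓
Satisfying worlds: {s, u}.

2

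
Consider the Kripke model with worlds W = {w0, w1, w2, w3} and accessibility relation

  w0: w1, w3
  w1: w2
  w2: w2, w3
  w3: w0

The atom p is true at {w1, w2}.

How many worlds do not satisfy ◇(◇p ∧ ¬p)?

3

w0: successors {w1, w3}; ◇p ∧ ¬p there: w1:F, w3:F. ✗
w1: successors {w2}; ◇p ∧ ¬p there: w2:F. ✗
w2: successors {w2, w3}; ◇p ∧ ¬p there: w2:F, w3:F. ✗
w3: successors {w0}; ◇p ∧ ¬p there: w0:T. ✓
Satisfying worlds: {w3}.
So ◇(◇p ∧ ¬p) fails at the other 3 worlds.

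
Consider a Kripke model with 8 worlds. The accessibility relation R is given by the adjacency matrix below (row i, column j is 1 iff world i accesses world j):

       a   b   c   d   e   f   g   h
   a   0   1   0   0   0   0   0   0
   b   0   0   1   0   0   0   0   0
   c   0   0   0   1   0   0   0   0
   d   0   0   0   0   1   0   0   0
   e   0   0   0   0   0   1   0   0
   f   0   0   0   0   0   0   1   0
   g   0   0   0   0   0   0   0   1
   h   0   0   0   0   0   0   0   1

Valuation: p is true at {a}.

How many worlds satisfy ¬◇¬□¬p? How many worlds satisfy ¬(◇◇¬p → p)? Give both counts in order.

For ¬◇¬□¬p:
a: ◇¬□¬p is F. ✓
b: ◇¬□¬p is F. ✓
c: ◇¬□¬p is F. ✓
d: ◇¬□¬p is F. ✓
e: ◇¬□¬p is F. ✓
f: ◇¬□¬p is F. ✓
g: ◇¬□¬p is F. ✓
h: ◇¬□¬p is F. ✓
— 8 worlds.
For ¬(◇◇¬p → p):
a: ◇◇¬p → p is T. ✗
b: ◇◇¬p → p is F. ✓
c: ◇◇¬p → p is F. ✓
d: ◇◇¬p → p is F. ✓
e: ◇◇¬p → p is F. ✓
f: ◇◇¬p → p is F. ✓
g: ◇◇¬p → p is F. ✓
h: ◇◇¬p → p is F. ✓
— 7 worlds.

8 and 7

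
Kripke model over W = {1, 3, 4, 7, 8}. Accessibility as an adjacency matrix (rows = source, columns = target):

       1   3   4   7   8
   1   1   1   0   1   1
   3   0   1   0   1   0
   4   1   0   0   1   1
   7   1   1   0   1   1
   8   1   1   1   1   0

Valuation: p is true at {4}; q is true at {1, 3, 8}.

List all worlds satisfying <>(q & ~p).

{1, 3, 4, 7, 8}

1: successors {1, 3, 7, 8}; q & ~p there: 1:T, 3:T, 7:F, 8:T. ✓
3: successors {3, 7}; q & ~p there: 3:T, 7:F. ✓
4: successors {1, 7, 8}; q & ~p there: 1:T, 7:F, 8:T. ✓
7: successors {1, 3, 7, 8}; q & ~p there: 1:T, 3:T, 7:F, 8:T. ✓
8: successors {1, 3, 4, 7}; q & ~p there: 1:T, 3:T, 4:F, 7:F. ✓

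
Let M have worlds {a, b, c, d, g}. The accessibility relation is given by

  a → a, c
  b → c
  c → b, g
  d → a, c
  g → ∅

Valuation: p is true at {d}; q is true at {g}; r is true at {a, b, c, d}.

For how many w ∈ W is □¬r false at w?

a: successors {a, c}; ¬r there: a:F, c:F. ✗
b: successors {c}; ¬r there: c:F. ✗
c: successors {b, g}; ¬r there: b:F, g:T. ✗
d: successors {a, c}; ¬r there: a:F, c:F. ✗
g: no successors, so □¬r holds vacuously. ✓
Satisfying worlds: {g}.
So □¬r fails at the other 4 worlds.

4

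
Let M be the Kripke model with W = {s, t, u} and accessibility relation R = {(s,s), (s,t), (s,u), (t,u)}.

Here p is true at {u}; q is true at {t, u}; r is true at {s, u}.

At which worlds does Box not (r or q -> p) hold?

{u}

s: successors {s, t, u}; not (r or q -> p) there: s:T, t:T, u:F. ✗
t: successors {u}; not (r or q -> p) there: u:F. ✗
u: no successors, so Box not (r or q -> p) holds vacuously. ✓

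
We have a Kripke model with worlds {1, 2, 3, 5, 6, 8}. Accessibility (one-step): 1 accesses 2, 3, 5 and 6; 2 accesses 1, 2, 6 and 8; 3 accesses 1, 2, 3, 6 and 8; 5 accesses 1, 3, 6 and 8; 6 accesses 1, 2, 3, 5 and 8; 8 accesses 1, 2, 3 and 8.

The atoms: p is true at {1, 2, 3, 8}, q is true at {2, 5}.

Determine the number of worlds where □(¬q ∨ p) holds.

4

1: successors {2, 3, 5, 6}; ¬q ∨ p there: 2:T, 3:T, 5:F, 6:T. ✗
2: successors {1, 2, 6, 8}; ¬q ∨ p there: 1:T, 2:T, 6:T, 8:T. ✓
3: successors {1, 2, 3, 6, 8}; ¬q ∨ p there: 1:T, 2:T, 3:T, 6:T, 8:T. ✓
5: successors {1, 3, 6, 8}; ¬q ∨ p there: 1:T, 3:T, 6:T, 8:T. ✓
6: successors {1, 2, 3, 5, 8}; ¬q ∨ p there: 1:T, 2:T, 3:T, 5:F, 8:T. ✗
8: successors {1, 2, 3, 8}; ¬q ∨ p there: 1:T, 2:T, 3:T, 8:T. ✓
Satisfying worlds: {2, 3, 5, 8}.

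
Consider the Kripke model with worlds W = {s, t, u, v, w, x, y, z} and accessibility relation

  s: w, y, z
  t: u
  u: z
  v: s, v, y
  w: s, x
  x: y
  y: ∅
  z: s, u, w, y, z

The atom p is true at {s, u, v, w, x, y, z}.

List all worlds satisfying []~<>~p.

s: successors {w, y, z}; ~<>~p there: w:T, y:T, z:T. ✓
t: successors {u}; ~<>~p there: u:T. ✓
u: successors {z}; ~<>~p there: z:T. ✓
v: successors {s, v, y}; ~<>~p there: s:T, v:T, y:T. ✓
w: successors {s, x}; ~<>~p there: s:T, x:T. ✓
x: successors {y}; ~<>~p there: y:T. ✓
y: no successors, so []~<>~p holds vacuously. ✓
z: successors {s, u, w, y, z}; ~<>~p there: s:T, u:T, w:T, y:T, z:T. ✓

{s, t, u, v, w, x, y, z}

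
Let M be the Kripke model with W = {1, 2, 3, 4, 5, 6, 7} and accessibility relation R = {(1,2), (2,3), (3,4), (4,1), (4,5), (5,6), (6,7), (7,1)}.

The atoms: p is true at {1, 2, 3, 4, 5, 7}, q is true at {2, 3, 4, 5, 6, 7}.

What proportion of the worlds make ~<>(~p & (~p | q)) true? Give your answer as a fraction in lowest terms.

1: <>(~p & (~p | q)) is F. ✓
2: <>(~p & (~p | q)) is F. ✓
3: <>(~p & (~p | q)) is F. ✓
4: <>(~p & (~p | q)) is F. ✓
5: <>(~p & (~p | q)) is T. ✗
6: <>(~p & (~p | q)) is F. ✓
7: <>(~p & (~p | q)) is F. ✓
That's 6 of 7 worlds, so 6/7.

6/7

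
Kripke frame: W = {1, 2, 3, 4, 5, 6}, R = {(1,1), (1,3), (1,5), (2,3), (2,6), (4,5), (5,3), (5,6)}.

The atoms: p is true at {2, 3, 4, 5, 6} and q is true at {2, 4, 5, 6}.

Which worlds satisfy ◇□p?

1: successors {1, 3, 5}; □p there: 1:F, 3:T, 5:T. ✓
2: successors {3, 6}; □p there: 3:T, 6:T. ✓
3: no successors, so ◇□p fails. ✗
4: successors {5}; □p there: 5:T. ✓
5: successors {3, 6}; □p there: 3:T, 6:T. ✓
6: no successors, so ◇□p fails. ✗

{1, 2, 4, 5}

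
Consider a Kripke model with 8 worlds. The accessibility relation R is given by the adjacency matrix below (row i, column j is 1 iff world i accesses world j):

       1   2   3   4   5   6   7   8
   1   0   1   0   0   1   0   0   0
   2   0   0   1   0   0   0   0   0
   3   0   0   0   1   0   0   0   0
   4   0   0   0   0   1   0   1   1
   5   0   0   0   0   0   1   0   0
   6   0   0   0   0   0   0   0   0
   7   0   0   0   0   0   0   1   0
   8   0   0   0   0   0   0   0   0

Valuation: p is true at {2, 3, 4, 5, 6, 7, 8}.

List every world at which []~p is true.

{6, 8}

1: successors {2, 5}; ~p there: 2:F, 5:F. ✗
2: successors {3}; ~p there: 3:F. ✗
3: successors {4}; ~p there: 4:F. ✗
4: successors {5, 7, 8}; ~p there: 5:F, 7:F, 8:F. ✗
5: successors {6}; ~p there: 6:F. ✗
6: no successors, so []~p holds vacuously. ✓
7: successors {7}; ~p there: 7:F. ✗
8: no successors, so []~p holds vacuously. ✓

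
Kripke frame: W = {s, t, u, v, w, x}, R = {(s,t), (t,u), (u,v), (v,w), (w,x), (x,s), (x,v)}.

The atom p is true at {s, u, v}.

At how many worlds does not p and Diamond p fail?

s: not p is F, Diamond p is F. ✗
t: not p is T, Diamond p is T. ✓
u: not p is F, Diamond p is T. ✗
v: not p is F, Diamond p is F. ✗
w: not p is T, Diamond p is F. ✗
x: not p is T, Diamond p is T. ✓
Satisfying worlds: {t, x}.
So not p and Diamond p fails at the other 4 worlds.

4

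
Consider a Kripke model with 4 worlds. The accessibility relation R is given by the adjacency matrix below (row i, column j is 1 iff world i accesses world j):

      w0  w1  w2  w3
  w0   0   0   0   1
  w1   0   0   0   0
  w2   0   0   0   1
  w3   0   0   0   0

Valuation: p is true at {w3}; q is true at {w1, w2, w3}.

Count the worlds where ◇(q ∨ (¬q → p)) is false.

w0: successors {w3}; q ∨ (¬q → p) there: w3:T. ✓
w1: no successors, so ◇(q ∨ (¬q → p)) fails. ✗
w2: successors {w3}; q ∨ (¬q → p) there: w3:T. ✓
w3: no successors, so ◇(q ∨ (¬q → p)) fails. ✗
Satisfying worlds: {w0, w2}.
So ◇(q ∨ (¬q → p)) fails at the other 2 worlds.

2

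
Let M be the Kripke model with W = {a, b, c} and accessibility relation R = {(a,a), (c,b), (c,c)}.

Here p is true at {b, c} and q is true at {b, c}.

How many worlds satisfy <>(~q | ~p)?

1

a: successors {a}; ~q | ~p there: a:T. ✓
b: no successors, so <>(~q | ~p) fails. ✗
c: successors {b, c}; ~q | ~p there: b:F, c:F. ✗
Satisfying worlds: {a}.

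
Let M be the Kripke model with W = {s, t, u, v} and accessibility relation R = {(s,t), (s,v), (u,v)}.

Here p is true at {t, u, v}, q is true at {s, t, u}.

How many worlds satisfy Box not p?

s: successors {t, v}; not p there: t:F, v:F. ✗
t: no successors, so Box not p holds vacuously. ✓
u: successors {v}; not p there: v:F. ✗
v: no successors, so Box not p holds vacuously. ✓
Satisfying worlds: {t, v}.

2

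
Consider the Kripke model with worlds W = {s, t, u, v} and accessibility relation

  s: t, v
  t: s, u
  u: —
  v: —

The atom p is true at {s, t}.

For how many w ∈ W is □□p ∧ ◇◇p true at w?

s: □□p is F, ◇◇p is T. ✗
t: □□p is F, ◇◇p is T. ✗
u: □□p is T, ◇◇p is F. ✗
v: □□p is T, ◇◇p is F. ✗
Satisfying worlds: ∅.

0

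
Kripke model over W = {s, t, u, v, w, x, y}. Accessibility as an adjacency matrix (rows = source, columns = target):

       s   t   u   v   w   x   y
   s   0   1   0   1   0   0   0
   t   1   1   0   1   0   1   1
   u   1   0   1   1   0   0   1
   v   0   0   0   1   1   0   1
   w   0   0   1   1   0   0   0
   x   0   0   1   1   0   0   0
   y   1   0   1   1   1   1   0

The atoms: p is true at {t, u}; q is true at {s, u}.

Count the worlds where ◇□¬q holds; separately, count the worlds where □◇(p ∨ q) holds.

7 and 0

For ◇□¬q:
s: successors {t, v}; □¬q there: t:F, v:T. ✓
t: successors {s, t, v, x, y}; □¬q there: s:T, t:F, v:T, x:F, y:F. ✓
u: successors {s, u, v, y}; □¬q there: s:T, u:F, v:T, y:F. ✓
v: successors {v, w, y}; □¬q there: v:T, w:F, y:F. ✓
w: successors {u, v}; □¬q there: u:F, v:T. ✓
x: successors {u, v}; □¬q there: u:F, v:T. ✓
y: successors {s, u, v, w, x}; □¬q there: s:T, u:F, v:T, w:F, x:F. ✓
— 7 worlds.
For □◇(p ∨ q):
s: successors {t, v}; ◇(p ∨ q) there: t:T, v:F. ✗
t: successors {s, t, v, x, y}; ◇(p ∨ q) there: s:T, t:T, v:F, x:T, y:T. ✗
u: successors {s, u, v, y}; ◇(p ∨ q) there: s:T, u:T, v:F, y:T. ✗
v: successors {v, w, y}; ◇(p ∨ q) there: v:F, w:T, y:T. ✗
w: successors {u, v}; ◇(p ∨ q) there: u:T, v:F. ✗
x: successors {u, v}; ◇(p ∨ q) there: u:T, v:F. ✗
y: successors {s, u, v, w, x}; ◇(p ∨ q) there: s:T, u:T, v:F, w:T, x:T. ✗
— 0 worlds.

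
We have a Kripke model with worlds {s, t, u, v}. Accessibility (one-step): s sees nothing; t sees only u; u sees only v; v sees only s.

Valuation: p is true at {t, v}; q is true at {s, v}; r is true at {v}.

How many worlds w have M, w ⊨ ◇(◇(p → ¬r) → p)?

s: no successors, so ◇(◇(p → ¬r) → p) fails. ✗
t: successors {u}; ◇(p → ¬r) → p there: u:T. ✓
u: successors {v}; ◇(p → ¬r) → p there: v:T. ✓
v: successors {s}; ◇(p → ¬r) → p there: s:T. ✓
Satisfying worlds: {t, u, v}.

3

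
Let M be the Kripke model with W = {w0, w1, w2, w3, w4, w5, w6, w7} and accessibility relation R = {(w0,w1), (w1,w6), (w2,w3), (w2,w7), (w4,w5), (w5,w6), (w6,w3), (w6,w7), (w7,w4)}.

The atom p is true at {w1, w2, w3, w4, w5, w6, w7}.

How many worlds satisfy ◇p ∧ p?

w0: ◇p is T, p is F. ✗
w1: ◇p is T, p is T. ✓
w2: ◇p is T, p is T. ✓
w3: ◇p is F, p is T. ✗
w4: ◇p is T, p is T. ✓
w5: ◇p is T, p is T. ✓
w6: ◇p is T, p is T. ✓
w7: ◇p is T, p is T. ✓
Satisfying worlds: {w1, w2, w4, w5, w6, w7}.

6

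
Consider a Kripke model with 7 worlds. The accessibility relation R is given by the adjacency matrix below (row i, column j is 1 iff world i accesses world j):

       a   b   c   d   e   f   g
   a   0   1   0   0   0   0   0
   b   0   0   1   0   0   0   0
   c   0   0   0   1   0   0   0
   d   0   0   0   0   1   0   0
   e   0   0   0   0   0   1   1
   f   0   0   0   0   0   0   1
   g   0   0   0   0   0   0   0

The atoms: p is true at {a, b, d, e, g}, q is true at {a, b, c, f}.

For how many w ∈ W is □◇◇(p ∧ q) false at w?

a: successors {b}; ◇◇(p ∧ q) there: b:F. ✗
b: successors {c}; ◇◇(p ∧ q) there: c:F. ✗
c: successors {d}; ◇◇(p ∧ q) there: d:F. ✗
d: successors {e}; ◇◇(p ∧ q) there: e:F. ✗
e: successors {f, g}; ◇◇(p ∧ q) there: f:F, g:F. ✗
f: successors {g}; ◇◇(p ∧ q) there: g:F. ✗
g: no successors, so □◇◇(p ∧ q) holds vacuously. ✓
Satisfying worlds: {g}.
So □◇◇(p ∧ q) fails at the other 6 worlds.

6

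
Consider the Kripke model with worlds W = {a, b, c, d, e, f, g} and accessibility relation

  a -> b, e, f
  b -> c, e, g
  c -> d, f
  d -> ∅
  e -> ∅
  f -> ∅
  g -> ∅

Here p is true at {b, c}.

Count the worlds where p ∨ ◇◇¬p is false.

4

a: p is F, ◇◇¬p is T. ✓
b: p is T, ◇◇¬p is T. ✓
c: p is T, ◇◇¬p is F. ✓
d: p is F, ◇◇¬p is F. ✗
e: p is F, ◇◇¬p is F. ✗
f: p is F, ◇◇¬p is F. ✗
g: p is F, ◇◇¬p is F. ✗
Satisfying worlds: {a, b, c}.
So p ∨ ◇◇¬p fails at the other 4 worlds.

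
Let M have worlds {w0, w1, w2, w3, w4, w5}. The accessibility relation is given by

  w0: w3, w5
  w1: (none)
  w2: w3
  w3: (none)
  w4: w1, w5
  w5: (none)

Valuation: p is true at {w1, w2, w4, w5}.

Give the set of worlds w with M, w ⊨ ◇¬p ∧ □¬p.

w0: ◇¬p is T, □¬p is F. ✗
w1: ◇¬p is F, □¬p is T. ✗
w2: ◇¬p is T, □¬p is T. ✓
w3: ◇¬p is F, □¬p is T. ✗
w4: ◇¬p is F, □¬p is F. ✗
w5: ◇¬p is F, □¬p is T. ✗

{w2}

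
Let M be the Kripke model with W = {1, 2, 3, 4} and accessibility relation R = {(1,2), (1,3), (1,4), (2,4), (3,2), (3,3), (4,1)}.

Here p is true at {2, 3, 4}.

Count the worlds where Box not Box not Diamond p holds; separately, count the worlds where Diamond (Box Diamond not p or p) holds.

For Box not Box not Diamond p:
1: successors {2, 3, 4}; not Box not Diamond p there: 2:F, 3:T, 4:T. ✗
2: successors {4}; not Box not Diamond p there: 4:T. ✓
3: successors {2, 3}; not Box not Diamond p there: 2:F, 3:T. ✗
4: successors {1}; not Box not Diamond p there: 1:T. ✓
— 2 worlds.
For Diamond (Box Diamond not p or p):
1: successors {2, 3, 4}; Box Diamond not p or p there: 2:T, 3:T, 4:T. ✓
2: successors {4}; Box Diamond not p or p there: 4:T. ✓
3: successors {2, 3}; Box Diamond not p or p there: 2:T, 3:T. ✓
4: successors {1}; Box Diamond not p or p there: 1:F. ✗
— 3 worlds.

2 and 3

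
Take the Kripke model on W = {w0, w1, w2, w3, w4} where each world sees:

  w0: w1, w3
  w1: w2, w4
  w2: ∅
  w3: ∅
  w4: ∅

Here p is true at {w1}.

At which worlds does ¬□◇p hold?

w0: □◇p is F. ✓
w1: □◇p is F. ✓
w2: □◇p is T. ✗
w3: □◇p is T. ✗
w4: □◇p is T. ✗

{w0, w1}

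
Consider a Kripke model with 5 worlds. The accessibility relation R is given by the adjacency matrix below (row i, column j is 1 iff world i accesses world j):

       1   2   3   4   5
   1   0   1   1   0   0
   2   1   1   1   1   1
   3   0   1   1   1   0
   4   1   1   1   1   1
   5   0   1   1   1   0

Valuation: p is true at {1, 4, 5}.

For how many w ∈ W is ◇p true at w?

1: successors {2, 3}; p there: 2:F, 3:F. ✗
2: successors {1, 2, 3, 4, 5}; p there: 1:T, 2:F, 3:F, 4:T, 5:T. ✓
3: successors {2, 3, 4}; p there: 2:F, 3:F, 4:T. ✓
4: successors {1, 2, 3, 4, 5}; p there: 1:T, 2:F, 3:F, 4:T, 5:T. ✓
5: successors {2, 3, 4}; p there: 2:F, 3:F, 4:T. ✓
Satisfying worlds: {2, 3, 4, 5}.

4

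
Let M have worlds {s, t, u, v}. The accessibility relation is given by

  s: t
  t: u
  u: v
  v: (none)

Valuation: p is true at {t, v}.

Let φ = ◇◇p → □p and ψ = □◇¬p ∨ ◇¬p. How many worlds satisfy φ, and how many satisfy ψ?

For ◇◇p → □p:
s: ◇◇p is F, □p is T. ✓
t: ◇◇p is T, □p is F. ✗
u: ◇◇p is F, □p is T. ✓
v: ◇◇p is F, □p is T. ✓
— 3 worlds.
For □◇¬p ∨ ◇¬p:
s: □◇¬p is T, ◇¬p is F. ✓
t: □◇¬p is F, ◇¬p is T. ✓
u: □◇¬p is F, ◇¬p is F. ✗
v: □◇¬p is T, ◇¬p is F. ✓
— 3 worlds.

3 and 3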